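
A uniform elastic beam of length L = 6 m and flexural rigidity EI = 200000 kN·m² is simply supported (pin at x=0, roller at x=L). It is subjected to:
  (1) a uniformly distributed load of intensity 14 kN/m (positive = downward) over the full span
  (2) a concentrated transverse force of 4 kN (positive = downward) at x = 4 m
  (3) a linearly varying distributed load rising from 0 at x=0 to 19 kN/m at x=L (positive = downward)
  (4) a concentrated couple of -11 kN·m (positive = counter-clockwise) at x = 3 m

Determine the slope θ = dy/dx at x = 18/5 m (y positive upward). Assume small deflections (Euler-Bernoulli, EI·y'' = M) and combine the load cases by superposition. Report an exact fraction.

Load 1 — uniform load w=14 kN/m over full span:
  θ_1 = -w(L³-6Lx²+4x³)/(24EI) = -14·(6³-6·6·(18/5)²+4·(18/5)³)/(24·200000) = 2331/12500000 rad
Load 2 — point force P=4 kN at a=4 m (b=L-a=2):
  θ_2 = -Pb(L²-b²-3x²)/(6LEI)  [x≤a] = -4·2·(6²-2²-3·(18/5)²)/(6·6·200000) = 43/5625000 rad
Load 3 — triangular load w₀=19 kN/m (0→w₀ over full span):
  θ_3 = -w₀(7L⁴-30L²x²+15x⁴)/(360LEI) = -19·(7·6⁴-30·6²·(18/5)²+15·(18/5)⁴)/(360·6·200000) = 1653/15625000 rad
Load 4 — applied couple M₀=-11 kN·m at a=3 m (b=L-a=3):
  θ_4 = (M₀x²/(2L)-M₀(x-a)+C₁)/EI  [x>a] with C₁=M₀(3b²-L²)/(6L)=11/4 = ((-11)·(18/5)²/(2·6)-(-11)·((18/5)-3)+(11/4))/200000 = -253/20000000 rad
Superposition: θ = Σ θ_i = 1292699/4500000000 rad ≈ 0.000287 rad

θ(18/5) = 1292699/4500000000 rad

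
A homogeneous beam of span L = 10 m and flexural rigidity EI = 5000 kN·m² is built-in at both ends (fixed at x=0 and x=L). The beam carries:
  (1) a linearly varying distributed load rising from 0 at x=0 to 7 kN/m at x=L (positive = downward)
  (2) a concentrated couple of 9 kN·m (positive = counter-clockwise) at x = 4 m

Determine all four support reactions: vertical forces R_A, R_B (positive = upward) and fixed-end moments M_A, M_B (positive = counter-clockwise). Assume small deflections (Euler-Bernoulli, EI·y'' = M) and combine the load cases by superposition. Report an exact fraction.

R_A = 2949/250 kN, M_A = 1831/75 kN·m, R_B = 5801/250 kN, M_B = -803/25 kN·m

Load 1 — triangular load w₀=7 kN/m (0→w₀ over full span):
  R_A = 3w₀L/20 = 3·7·10/20 = 21/2 kN
  M_A = w₀L²/30 = 7·10²/30 = 70/3 kN·m
  R_B = 7w₀L/20 = 7·7·10/20 = 49/2 kN
  M_B = -w₀L²/20 = -7·10²/20 = -35 kN·m
Load 2 — applied couple M₀=9 kN·m at a=4 m (b=L-a=6):
  R_A = 6M₀ab/L³ = 6·9·4·6/10³ = 162/125 kN
  M_A = M₀b(2a-b)/L² = 9·6·(2·4-6)/10² = 27/25 kN·m
  R_B = -6M₀ab/L³ = -6·9·4·6/10³ = -162/125 kN
  M_B = M₀a(2b-a)/L² = 9·4·(2·6-4)/10² = 72/25 kN·m
Superposition: R_A = 2949/250 kN, M_A = 1831/75 kN·m, R_B = 5801/250 kN, M_B = -803/25 kN·m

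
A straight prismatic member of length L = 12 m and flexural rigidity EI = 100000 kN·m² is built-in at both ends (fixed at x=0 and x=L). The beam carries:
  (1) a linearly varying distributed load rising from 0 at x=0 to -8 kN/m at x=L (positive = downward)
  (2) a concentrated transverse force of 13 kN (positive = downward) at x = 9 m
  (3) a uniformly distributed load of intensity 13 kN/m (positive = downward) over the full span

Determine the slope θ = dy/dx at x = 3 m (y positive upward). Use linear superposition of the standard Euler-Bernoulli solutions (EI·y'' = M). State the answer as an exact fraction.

θ(3) = -43407/32000000 rad

Load 1 — triangular load w₀=-8 kN/m (0→w₀ over full span):
  θ_1 = -w₀(2x(L-x)(L-2x)(x+2L)+x²(L-x)²)/(120LEI) = -(-8)·(2·3·(12-3)·(12-2·3)·(3+2·12)+3²·(12-3)²)/(120·12·100000) = 1053/2000000 rad
Load 2 — point force P=13 kN at a=9 m (b=L-a=3):
  θ_2 = -Pb²x(2aL-(3a+b)x)/(2L³EI)  [x≤a] = -13·3²·3·(2·9·12-(3·9+3)·3)/(2·12³·100000) = -819/6400000 rad
Load 3 — uniform load w=13 kN/m over full span:
  θ_3 = -wx(L-x)(L-2x)/(12EI) = -13·3·(12-3)·(12-2·3)/(12·100000) = -351/200000 rad
Superposition: θ = Σ θ_i = -43407/32000000 rad ≈ -0.001356 rad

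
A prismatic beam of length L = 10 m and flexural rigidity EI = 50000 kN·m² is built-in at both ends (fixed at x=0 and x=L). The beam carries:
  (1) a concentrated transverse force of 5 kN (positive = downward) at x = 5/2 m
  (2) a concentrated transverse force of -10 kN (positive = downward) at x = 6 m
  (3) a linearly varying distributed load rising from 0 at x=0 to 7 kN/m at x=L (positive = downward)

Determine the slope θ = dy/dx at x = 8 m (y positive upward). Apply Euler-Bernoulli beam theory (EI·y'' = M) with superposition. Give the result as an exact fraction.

θ(8) = 10291/30000000 rad

Load 1 — point force P=5 kN at a=5/2 m (b=L-a=15/2):
  θ_1 = Pa²(L-x)(2bL-(3b+a)(L-x))/(2L³EI)  [x>a] = 5·(5/2)²·(10-8)·(2·(15/2)·10-(3·(15/2)+(5/2))·(10-8))/(2·10³·50000) = 1/16000 rad
Load 2 — point force P=-10 kN at a=6 m (b=L-a=4):
  θ_2 = Pa²(L-x)(2bL-(3b+a)(L-x))/(2L³EI)  [x>a] = (-10)·6²·(10-8)·(2·4·10-(3·4+6)·(10-8))/(2·10³·50000) = -99/312500 rad
Load 3 — triangular load w₀=7 kN/m (0→w₀ over full span):
  θ_3 = -w₀(2x(L-x)(L-2x)(x+2L)+x²(L-x)²)/(120LEI) = -7·(2·8·(10-8)·(10-2·8)·(8+2·10)+8²·(10-8)²)/(120·10·50000) = 28/46875 rad
Superposition: θ = Σ θ_i = 10291/30000000 rad ≈ 0.000343 rad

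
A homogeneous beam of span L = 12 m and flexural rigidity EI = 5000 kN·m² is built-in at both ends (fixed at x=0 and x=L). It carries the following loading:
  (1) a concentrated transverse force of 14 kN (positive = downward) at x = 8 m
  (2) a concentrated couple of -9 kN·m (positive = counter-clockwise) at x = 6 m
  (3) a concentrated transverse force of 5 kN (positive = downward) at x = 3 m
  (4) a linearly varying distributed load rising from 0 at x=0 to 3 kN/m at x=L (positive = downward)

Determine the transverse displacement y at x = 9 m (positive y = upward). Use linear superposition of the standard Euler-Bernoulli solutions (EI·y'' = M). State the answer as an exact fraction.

Load 1 — point force P=14 kN at a=8 m (b=L-a=4):
  y_1 = -Pa²(L-x)²(3bL-(3b+a)(L-x))/(6L³EI)  [x>a] = -14·8²·(12-9)²·(3·4·12-(3·4+8)·(12-9))/(6·12³·5000) = -49/3750 m
Load 2 — applied couple M₀=-9 kN·m at a=6 m (b=L-a=6):
  y_2 = (R_Ax³/6 - M_Ax²/2 - M₀(x-a)²/2)/EI  [x>a] with R_A=-9/8, M_A=-9/4 = ((-9/8)·9³/6 - (-9/4)·9²/2 - (-9)·(9-6)²/2)/5000 = -81/80000 m
Load 3 — point force P=5 kN at a=3 m (b=L-a=9):
  y_3 = -Pa²(L-x)²(3bL-(3b+a)(L-x))/(6L³EI)  [x>a] = -5·3²·(12-9)²·(3·9·12-(3·9+3)·(12-9))/(6·12³·5000) = -117/64000 m
Load 4 — triangular load w₀=3 kN/m (0→w₀ over full span):
  y_4 = -w₀x²(L-x)²(x+2L)/(120LEI) = -3·9²·(12-9)²·(9+2·12)/(120·12·5000) = -8019/800000 m
Superposition: y = Σ y_i = -124469/4800000 m ≈ -0.025931 m

y(9) = -124469/4800000 m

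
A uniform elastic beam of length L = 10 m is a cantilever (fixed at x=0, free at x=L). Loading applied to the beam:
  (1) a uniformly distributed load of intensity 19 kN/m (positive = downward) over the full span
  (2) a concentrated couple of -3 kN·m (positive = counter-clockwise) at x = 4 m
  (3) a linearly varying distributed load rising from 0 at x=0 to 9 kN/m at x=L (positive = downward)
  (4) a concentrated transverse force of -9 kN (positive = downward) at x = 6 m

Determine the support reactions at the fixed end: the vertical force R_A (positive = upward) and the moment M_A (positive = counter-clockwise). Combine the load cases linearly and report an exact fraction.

R_A = 226 kN, M_A = 1199 kN·m

Load 1 — uniform load w=19 kN/m over full span:
  R_A = wL = 19·10 = 190 kN
  M_A = wL²/2 = 19·10²/2 = 950 kN·m
Load 2 — applied couple M₀=-3 kN·m at a=4 m (b=L-a=6):
  R_A = 0 kN
  M_A = -M₀ = -(-3) = 3 kN·m
Load 3 — triangular load w₀=9 kN/m (0→w₀ over full span):
  R_A = w₀L/2 = 9·10/2 = 45 kN
  M_A = w₀L²/3 = 9·10²/3 = 300 kN·m
Load 4 — point force P=-9 kN at a=6 m (b=L-a=4):
  R_A = P = (-9) = -9 kN
  M_A = Pa = (-9)·6 = -54 kN·m
Superposition: R_A = 226 kN, M_A = 1199 kN·m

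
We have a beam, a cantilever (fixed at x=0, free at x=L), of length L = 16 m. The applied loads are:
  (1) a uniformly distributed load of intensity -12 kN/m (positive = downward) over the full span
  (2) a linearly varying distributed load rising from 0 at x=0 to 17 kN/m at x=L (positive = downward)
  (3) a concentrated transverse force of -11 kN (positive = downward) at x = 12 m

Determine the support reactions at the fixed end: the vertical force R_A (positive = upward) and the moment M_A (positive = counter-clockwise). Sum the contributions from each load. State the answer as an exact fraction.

Load 1 — uniform load w=-12 kN/m over full span:
  R_A = wL = (-12)·16 = -192 kN
  M_A = wL²/2 = (-12)·16²/2 = -1536 kN·m
Load 2 — triangular load w₀=17 kN/m (0→w₀ over full span):
  R_A = w₀L/2 = 17·16/2 = 136 kN
  M_A = w₀L²/3 = 17·16²/3 = 4352/3 kN·m
Load 3 — point force P=-11 kN at a=12 m (b=L-a=4):
  R_A = P = (-11) = -11 kN
  M_A = Pa = (-11)·12 = -132 kN·m
Superposition: R_A = -67 kN, M_A = -652/3 kN·m

R_A = -67 kN, M_A = -652/3 kN·m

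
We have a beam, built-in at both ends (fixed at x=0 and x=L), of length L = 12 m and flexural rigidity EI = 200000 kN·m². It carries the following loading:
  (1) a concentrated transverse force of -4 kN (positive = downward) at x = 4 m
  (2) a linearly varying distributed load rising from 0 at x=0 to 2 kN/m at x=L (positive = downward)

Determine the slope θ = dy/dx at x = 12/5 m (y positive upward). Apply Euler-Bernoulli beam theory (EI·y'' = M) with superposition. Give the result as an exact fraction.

Load 1 — point force P=-4 kN at a=4 m (b=L-a=8):
  θ_1 = -Pb²x(2aL-(3a+b)x)/(2L³EI)  [x≤a] = -(-4)·8²·(12/5)·(2·4·12-(3·4+8)·(12/5))/(2·12³·200000) = 2/46875 rad
Load 2 — triangular load w₀=2 kN/m (0→w₀ over full span):
  θ_2 = -w₀(2x(L-x)(L-2x)(x+2L)+x²(L-x)²)/(120LEI) = -2·(2·(12/5)·(12-(12/5))·(12-2·(12/5))·((12/5)+2·12)+(12/5)²·(12-(12/5))²)/(120·12·200000) = -126/1953125 rad
Superposition: θ = Σ θ_i = -128/5859375 rad ≈ -0.000022 rad

θ(12/5) = -128/5859375 rad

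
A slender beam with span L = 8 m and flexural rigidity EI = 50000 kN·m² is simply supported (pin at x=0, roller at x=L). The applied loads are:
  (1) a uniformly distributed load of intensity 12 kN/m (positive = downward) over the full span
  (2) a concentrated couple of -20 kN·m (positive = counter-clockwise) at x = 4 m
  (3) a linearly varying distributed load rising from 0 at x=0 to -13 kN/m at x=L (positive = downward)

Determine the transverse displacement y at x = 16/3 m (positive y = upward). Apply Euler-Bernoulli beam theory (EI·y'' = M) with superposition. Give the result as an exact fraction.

y(16/3) = -466/91125 m

Load 1 — uniform load w=12 kN/m over full span:
  y_1 = -wx(L³-2Lx²+x³)/(24EI) = -12·(16/3)·(8³-2·8·(16/3)²+(16/3)³)/(24·50000) = -2816/253125 m
Load 2 — applied couple M₀=-20 kN·m at a=4 m (b=L-a=4):
  y_2 = (M₀x³/(6L)-M₀(x-a)²/2+C₁x)/EI  [x>a] with C₁=M₀(3b²-L²)/(6L)=20/3 = ((-20)·(16/3)³/(6·8)-(-20)·((16/3)-4)²/2+(20/3)·(16/3))/50000 = -2/10125 m
Load 3 — triangular load w₀=-13 kN/m (0→w₀ over full span):
  y_3 = -w₀x(7L⁴-10L²x²+3x⁴)/(360LEI) = -(-13)·(16/3)·(7·8⁴-10·8²·(16/3)²+3·(16/3)⁴)/(360·8·50000) = 14144/2278125 m
Superposition: y = Σ y_i = -466/91125 m ≈ -0.005114 m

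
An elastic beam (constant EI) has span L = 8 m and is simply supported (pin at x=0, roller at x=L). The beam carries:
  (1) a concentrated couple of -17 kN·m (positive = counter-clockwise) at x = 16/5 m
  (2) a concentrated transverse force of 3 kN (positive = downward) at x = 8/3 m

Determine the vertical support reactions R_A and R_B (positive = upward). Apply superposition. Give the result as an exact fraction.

Load 1 — applied couple M₀=-17 kN·m at a=16/5 m (b=L-a=24/5):
  R_A = M₀/L = (-17)/8 = -17/8 kN
  R_B = -M₀/L = -(-17)/8 = 17/8 kN
Load 2 — point force P=3 kN at a=8/3 m (b=L-a=16/3):
  R_A = Pb/L = 3·(16/3)/8 = 2 kN
  R_B = Pa/L = 3·(8/3)/8 = 1 kN
Superposition: R_A = -1/8 kN, R_B = 25/8 kN

R_A = -1/8 kN, R_B = 25/8 kN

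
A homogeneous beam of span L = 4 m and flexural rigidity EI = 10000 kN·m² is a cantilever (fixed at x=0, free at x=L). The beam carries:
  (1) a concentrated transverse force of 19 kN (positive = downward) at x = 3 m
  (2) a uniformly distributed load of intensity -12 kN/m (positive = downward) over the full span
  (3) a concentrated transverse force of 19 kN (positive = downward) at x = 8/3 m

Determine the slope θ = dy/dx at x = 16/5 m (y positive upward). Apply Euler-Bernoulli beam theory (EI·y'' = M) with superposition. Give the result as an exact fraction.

θ(16/5) = -58679/22500000 rad

Load 1 — point force P=19 kN at a=3 m (b=L-a=1):
  θ_1 = -Pa²/(2EI)  [x>a] = -19·3²/(2·10000) = -171/20000 rad
Load 2 — uniform load w=-12 kN/m over full span:
  θ_2 = -wx(x²-3Lx+3L²)/(6EI) = -(-12)·(16/5)·((16/5)²-3·4·(16/5)+3·4²)/(6·10000) = 992/78125 rad
Load 3 — point force P=19 kN at a=8/3 m (b=L-a=4/3):
  θ_3 = -Pa²/(2EI)  [x>a] = -19·(8/3)²/(2·10000) = -38/5625 rad
Superposition: θ = Σ θ_i = -58679/22500000 rad ≈ -0.002608 rad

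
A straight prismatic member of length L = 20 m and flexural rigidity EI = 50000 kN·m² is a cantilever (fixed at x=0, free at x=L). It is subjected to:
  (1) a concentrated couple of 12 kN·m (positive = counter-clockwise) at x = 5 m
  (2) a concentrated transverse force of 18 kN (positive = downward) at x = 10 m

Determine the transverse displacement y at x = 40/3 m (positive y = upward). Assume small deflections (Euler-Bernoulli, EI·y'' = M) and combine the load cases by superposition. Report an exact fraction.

y(40/3) = -167/1000 m

Load 1 — applied couple M₀=12 kN·m at a=5 m (b=L-a=15):
  y_1 = M₀a(2x-a)/(2EI)  [x>a] = 12·5·(2·(40/3)-5)/(2·50000) = 13/1000 m
Load 2 — point force P=18 kN at a=10 m (b=L-a=10):
  y_2 = -Pa²(3x-a)/(6EI)  [x>a] = -18·10²·(3·(40/3)-10)/(6·50000) = -9/50 m
Superposition: y = Σ y_i = -167/1000 m ≈ -0.167000 m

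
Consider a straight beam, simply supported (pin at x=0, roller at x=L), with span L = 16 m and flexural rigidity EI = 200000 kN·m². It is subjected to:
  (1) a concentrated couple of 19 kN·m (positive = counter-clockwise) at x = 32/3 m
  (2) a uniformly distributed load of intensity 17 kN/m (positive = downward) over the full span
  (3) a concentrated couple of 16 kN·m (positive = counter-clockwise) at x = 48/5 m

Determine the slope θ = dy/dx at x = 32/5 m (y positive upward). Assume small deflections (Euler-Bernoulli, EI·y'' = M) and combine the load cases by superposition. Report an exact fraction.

Load 1 — applied couple M₀=19 kN·m at a=32/3 m (b=L-a=16/3):
  θ_1 = (M₀x²/(2L)+C₁)/EI  [x≤a] with C₁=M₀(3b²-L²)/(6L)=-304/9 = (19·(32/5)²/(2·16)+(-304/9))/200000 = -133/2812500 rad
Load 2 — uniform load w=17 kN/m over full span:
  θ_2 = -w(L³-6Lx²+4x³)/(24EI) = -17·(16³-6·16·(32/5)²+4·(32/5)³)/(24·200000) = -5032/1171875 rad
Load 3 — applied couple M₀=16 kN·m at a=48/5 m (b=L-a=32/5):
  θ_3 = (M₀x²/(2L)+C₁)/EI  [x≤a] with C₁=M₀(3b²-L²)/(6L)=-1664/75 = (16·(32/5)²/(2·16)+(-1664/75))/200000 = -2/234375 rad
Superposition: θ = Σ θ_i = -61169/14062500 rad ≈ -0.004350 rad

θ(32/5) = -61169/14062500 rad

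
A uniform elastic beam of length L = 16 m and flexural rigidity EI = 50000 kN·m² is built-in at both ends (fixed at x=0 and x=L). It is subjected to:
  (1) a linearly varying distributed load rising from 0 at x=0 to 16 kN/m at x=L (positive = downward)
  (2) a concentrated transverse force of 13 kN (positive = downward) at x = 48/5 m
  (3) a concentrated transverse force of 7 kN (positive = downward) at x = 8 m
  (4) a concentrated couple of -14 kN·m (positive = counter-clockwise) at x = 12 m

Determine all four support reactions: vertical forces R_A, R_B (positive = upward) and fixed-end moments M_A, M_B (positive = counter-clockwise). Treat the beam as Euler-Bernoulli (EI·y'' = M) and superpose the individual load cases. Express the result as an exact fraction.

R_A = 363933/8000 kN, M_A = 498379/3000 kN·m, R_B = 820067/8000 kN, M_B = -246127/1000 kN·m

Load 1 — triangular load w₀=16 kN/m (0→w₀ over full span):
  R_A = 3w₀L/20 = 3·16·16/20 = 192/5 kN
  M_A = w₀L²/30 = 16·16²/30 = 2048/15 kN·m
  R_B = 7w₀L/20 = 7·16·16/20 = 448/5 kN
  M_B = -w₀L²/20 = -16·16²/20 = -1024/5 kN·m
Load 2 — point force P=13 kN at a=48/5 m (b=L-a=32/5):
  R_A = Pb²(3a+b)/L³ = 13·(32/5)²·(3·(48/5)+(32/5))/16³ = 572/125 kN
  M_A = Pab²/L² = 13·(48/5)·(32/5)²/16² = 2496/125 kN·m
  R_B = Pa²(a+3b)/L³ = 13·(48/5)²·((48/5)+3·(32/5))/16³ = 1053/125 kN
  M_B = -Pa²b/L² = -13·(48/5)²·(32/5)/16² = -3744/125 kN·m
Load 3 — point force P=7 kN at a=8 m (b=L-a=8):
  R_A = Pb²(3a+b)/L³ = 7·8²·(3·8+8)/16³ = 7/2 kN
  M_A = Pab²/L² = 7·8·8²/16² = 14 kN·m
  R_B = Pa²(a+3b)/L³ = 7·8²·(8+3·8)/16³ = 7/2 kN
  M_B = -Pa²b/L² = -7·8²·8/16² = -14 kN·m
Load 4 — applied couple M₀=-14 kN·m at a=12 m (b=L-a=4):
  R_A = 6M₀ab/L³ = 6·(-14)·12·4/16³ = -63/64 kN
  M_A = M₀b(2a-b)/L² = (-14)·4·(2·12-4)/16² = -35/8 kN·m
  R_B = -6M₀ab/L³ = -6·(-14)·12·4/16³ = 63/64 kN
  M_B = M₀a(2b-a)/L² = (-14)·12·(2·4-12)/16² = 21/8 kN·m
Superposition: R_A = 363933/8000 kN, M_A = 498379/3000 kN·m, R_B = 820067/8000 kN, M_B = -246127/1000 kN·m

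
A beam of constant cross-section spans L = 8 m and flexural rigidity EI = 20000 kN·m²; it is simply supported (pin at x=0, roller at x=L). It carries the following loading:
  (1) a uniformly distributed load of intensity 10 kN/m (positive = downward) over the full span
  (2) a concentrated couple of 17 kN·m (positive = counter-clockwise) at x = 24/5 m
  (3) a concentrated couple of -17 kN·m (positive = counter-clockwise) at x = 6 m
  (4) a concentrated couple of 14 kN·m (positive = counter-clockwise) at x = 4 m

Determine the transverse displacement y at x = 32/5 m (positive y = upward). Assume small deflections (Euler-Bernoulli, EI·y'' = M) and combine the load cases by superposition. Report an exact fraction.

Load 1 — uniform load w=10 kN/m over full span:
  y_1 = -wx(L³-2Lx²+x³)/(24EI) = -10·(32/5)·(8³-2·8·(32/5)²+(32/5)³)/(24·20000) = -3712/234375 m
Load 2 — applied couple M₀=17 kN·m at a=24/5 m (b=L-a=16/5):
  y_2 = (M₀x³/(6L)-M₀(x-a)²/2+C₁x)/EI  [x>a] with C₁=M₀(3b²-L²)/(6L)=-884/75 = (17·(32/5)³/(6·8)-17·((32/5)-(24/5))²/2+(-884/75)·(32/5))/20000 = -17/78125 m
Load 3 — applied couple M₀=-17 kN·m at a=6 m (b=L-a=2):
  y_3 = (M₀x³/(6L)-M₀(x-a)²/2+C₁x)/EI  [x>a] with C₁=M₀(3b²-L²)/(6L)=221/12 = ((-17)·(32/5)³/(6·8)-(-17)·((32/5)-6)²/2+(221/12)·(32/5))/20000 = 1649/1250000 m
Load 4 — applied couple M₀=14 kN·m at a=4 m (b=L-a=4):
  y_4 = (M₀x³/(6L)-M₀(x-a)²/2+C₁x)/EI  [x>a] with C₁=M₀(3b²-L²)/(6L)=-14/3 = (14·(32/5)³/(6·8)-14·((32/5)-4)²/2+(-14/3)·(32/5))/20000 = 49/156250 m
Superposition: y = Σ y_i = -10817/750000 m ≈ -0.014423 m

y(32/5) = -10817/750000 m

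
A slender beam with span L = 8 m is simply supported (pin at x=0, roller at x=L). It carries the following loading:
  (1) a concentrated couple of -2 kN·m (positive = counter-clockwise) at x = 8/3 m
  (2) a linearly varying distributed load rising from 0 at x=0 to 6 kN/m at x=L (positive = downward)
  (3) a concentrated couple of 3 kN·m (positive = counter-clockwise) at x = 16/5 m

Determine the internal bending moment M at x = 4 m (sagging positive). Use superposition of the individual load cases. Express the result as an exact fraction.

Load 1 — applied couple M₀=-2 kN·m at a=8/3 m (b=L-a=16/3):
  M_1 = M₀x/L - M₀  [x>a] = (-2)·4/8 - (-2) = 1 kN·m
Load 2 — triangular load w₀=6 kN/m (0→w₀ over full span):
  M_2 = w₀Lx/6 - w₀x³/(6L) = 6·8·4/6 - 6·4³/(6·8) = 24 kN·m
Load 3 — applied couple M₀=3 kN·m at a=16/5 m (b=L-a=24/5):
  M_3 = M₀x/L - M₀  [x>a] = 3·4/8 - 3 = -3/2 kN·m
Superposition: M = Σ M_i = 47/2 kN·m ≈ 23.500000 kN·m

M(4) = 47/2 kN·m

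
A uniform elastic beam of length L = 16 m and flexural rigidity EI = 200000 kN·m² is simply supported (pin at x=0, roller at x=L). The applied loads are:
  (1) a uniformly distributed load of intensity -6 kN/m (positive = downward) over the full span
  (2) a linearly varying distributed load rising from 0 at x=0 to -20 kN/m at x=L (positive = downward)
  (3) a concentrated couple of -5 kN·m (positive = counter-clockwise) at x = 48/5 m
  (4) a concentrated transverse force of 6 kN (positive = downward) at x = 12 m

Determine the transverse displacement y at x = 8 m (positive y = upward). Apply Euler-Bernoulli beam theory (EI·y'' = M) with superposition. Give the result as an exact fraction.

y(8) = 12497/187500 m

Load 1 — uniform load w=-6 kN/m over full span:
  y_1 = -wx(L³-2Lx²+x³)/(24EI) = -(-6)·8·(16³-2·16·8²+8³)/(24·200000) = 16/625 m
Load 2 — triangular load w₀=-20 kN/m (0→w₀ over full span):
  y_2 = -w₀x(7L⁴-10L²x²+3x⁴)/(360LEI) = -(-20)·8·(7·16⁴-10·16²·8²+3·8⁴)/(360·16·200000) = 16/375 m
Load 3 — applied couple M₀=-5 kN·m at a=48/5 m (b=L-a=32/5):
  y_3 = (M₀x³/(6L)+C₁x)/EI  [x≤a] with C₁=M₀(3b²-L²)/(6L)=104/15 = ((-5)·8³/(6·16)+(104/15)·8)/200000 = 9/62500 m
Load 4 — point force P=6 kN at a=12 m (b=L-a=4):
  y_4 = -Pbx(L²-b²-x²)/(6LEI)  [x≤a] = -6·4·8·(16²-4²-8²)/(6·16·200000) = -11/6250 m
Superposition: y = Σ y_i = 12497/187500 m ≈ 0.066651 m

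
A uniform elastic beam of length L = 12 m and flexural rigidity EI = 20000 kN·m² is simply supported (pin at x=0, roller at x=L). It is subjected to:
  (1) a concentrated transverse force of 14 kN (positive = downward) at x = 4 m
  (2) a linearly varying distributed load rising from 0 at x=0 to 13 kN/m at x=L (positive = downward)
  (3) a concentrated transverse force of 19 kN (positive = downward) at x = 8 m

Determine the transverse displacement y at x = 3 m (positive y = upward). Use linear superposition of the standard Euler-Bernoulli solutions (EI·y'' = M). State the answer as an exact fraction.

Load 1 — point force P=14 kN at a=4 m (b=L-a=8):
  y_1 = -Pbx(L²-b²-x²)/(6LEI)  [x≤a] = -14·8·3·(12²-8²-3²)/(6·12·20000) = -497/30000 m
Load 2 — triangular load w₀=13 kN/m (0→w₀ over full span):
  y_2 = -w₀x(7L⁴-10L²x²+3x⁴)/(360LEI) = -13·3·(7·12⁴-10·12²·3²+3·3⁴)/(360·12·20000) = -38259/640000 m
Load 3 — point force P=19 kN at a=8 m (b=L-a=4):
  y_3 = -Pbx(L²-b²-x²)/(6LEI)  [x≤a] = -19·4·3·(12²-4²-3²)/(6·12·20000) = -2261/120000 m
Superposition: y = Σ y_i = -182761/1920000 m ≈ -0.095188 m

y(3) = -182761/1920000 m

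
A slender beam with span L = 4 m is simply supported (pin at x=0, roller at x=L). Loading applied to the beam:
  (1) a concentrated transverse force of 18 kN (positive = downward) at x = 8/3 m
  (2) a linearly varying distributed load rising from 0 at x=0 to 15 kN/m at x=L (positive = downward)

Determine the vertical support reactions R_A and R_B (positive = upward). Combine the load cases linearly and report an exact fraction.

R_A = 16 kN, R_B = 32 kN

Load 1 — point force P=18 kN at a=8/3 m (b=L-a=4/3):
  R_A = Pb/L = 18·(4/3)/4 = 6 kN
  R_B = Pa/L = 18·(8/3)/4 = 12 kN
Load 2 — triangular load w₀=15 kN/m (0→w₀ over full span):
  R_A = w₀L/6 = 15·4/6 = 10 kN
  R_B = w₀L/3 = 15·4/3 = 20 kN
Superposition: R_A = 16 kN, R_B = 32 kN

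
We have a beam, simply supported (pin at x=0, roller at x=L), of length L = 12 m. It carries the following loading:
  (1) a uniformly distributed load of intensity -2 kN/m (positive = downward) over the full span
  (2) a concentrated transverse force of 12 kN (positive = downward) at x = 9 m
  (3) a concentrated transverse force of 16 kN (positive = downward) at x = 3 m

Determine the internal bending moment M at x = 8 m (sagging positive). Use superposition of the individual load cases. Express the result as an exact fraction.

Load 1 — uniform load w=-2 kN/m over full span:
  M_1 = wx(L-x)/2 = (-2)·8·(12-8)/2 = -32 kN·m
Load 2 — point force P=12 kN at a=9 m (b=L-a=3):
  M_2 = Pbx/L  [x≤a] = 12·3·8/12 = 24 kN·m
Load 3 — point force P=16 kN at a=3 m (b=L-a=9):
  M_3 = Pa(L-x)/L  [x>a] = 16·3·(12-8)/12 = 16 kN·m
Superposition: M = Σ M_i = 8 kN·m ≈ 8.000000 kN·m

M(8) = 8 kN·m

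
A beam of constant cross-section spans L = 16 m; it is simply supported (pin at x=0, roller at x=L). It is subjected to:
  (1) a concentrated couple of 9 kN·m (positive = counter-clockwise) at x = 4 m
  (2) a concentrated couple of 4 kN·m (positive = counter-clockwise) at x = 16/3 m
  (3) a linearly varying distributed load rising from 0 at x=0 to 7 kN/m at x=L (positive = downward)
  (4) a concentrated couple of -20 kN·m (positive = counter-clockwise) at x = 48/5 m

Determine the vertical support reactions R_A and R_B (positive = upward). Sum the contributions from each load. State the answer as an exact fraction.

Load 1 — applied couple M₀=9 kN·m at a=4 m (b=L-a=12):
  R_A = M₀/L = 9/16 kN
  R_B = -M₀/L = -9/16 kN
Load 2 — applied couple M₀=4 kN·m at a=16/3 m (b=L-a=32/3):
  R_A = M₀/L = 4/16 = 1/4 kN
  R_B = -M₀/L = -4/16 = -1/4 kN
Load 3 — triangular load w₀=7 kN/m (0→w₀ over full span):
  R_A = w₀L/6 = 7·16/6 = 56/3 kN
  R_B = w₀L/3 = 7·16/3 = 112/3 kN
Load 4 — applied couple M₀=-20 kN·m at a=48/5 m (b=L-a=32/5):
  R_A = M₀/L = (-20)/16 = -5/4 kN
  R_B = -M₀/L = -(-20)/16 = 5/4 kN
Superposition: R_A = 875/48 kN, R_B = 1813/48 kN

R_A = 875/48 kN, R_B = 1813/48 kN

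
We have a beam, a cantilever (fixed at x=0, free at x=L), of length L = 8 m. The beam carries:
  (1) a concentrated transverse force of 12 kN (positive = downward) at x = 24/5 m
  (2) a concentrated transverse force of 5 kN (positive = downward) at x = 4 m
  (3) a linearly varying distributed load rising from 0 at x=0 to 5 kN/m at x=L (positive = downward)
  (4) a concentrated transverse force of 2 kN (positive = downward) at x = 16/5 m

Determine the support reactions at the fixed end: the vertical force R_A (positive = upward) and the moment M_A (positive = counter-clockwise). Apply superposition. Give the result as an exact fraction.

Load 1 — point force P=12 kN at a=24/5 m (b=L-a=16/5):
  R_A = P = 12 kN
  M_A = Pa = 12·(24/5) = 288/5 kN·m
Load 2 — point force P=5 kN at a=4 m (b=L-a=4):
  R_A = P = 5 kN
  M_A = Pa = 5·4 = 20 kN·m
Load 3 — triangular load w₀=5 kN/m (0→w₀ over full span):
  R_A = w₀L/2 = 5·8/2 = 20 kN
  M_A = w₀L²/3 = 5·8²/3 = 320/3 kN·m
Load 4 — point force P=2 kN at a=16/5 m (b=L-a=24/5):
  R_A = P = 2 kN
  M_A = Pa = 2·(16/5) = 32/5 kN·m
Superposition: R_A = 39 kN, M_A = 572/3 kN·m

R_A = 39 kN, M_A = 572/3 kN·m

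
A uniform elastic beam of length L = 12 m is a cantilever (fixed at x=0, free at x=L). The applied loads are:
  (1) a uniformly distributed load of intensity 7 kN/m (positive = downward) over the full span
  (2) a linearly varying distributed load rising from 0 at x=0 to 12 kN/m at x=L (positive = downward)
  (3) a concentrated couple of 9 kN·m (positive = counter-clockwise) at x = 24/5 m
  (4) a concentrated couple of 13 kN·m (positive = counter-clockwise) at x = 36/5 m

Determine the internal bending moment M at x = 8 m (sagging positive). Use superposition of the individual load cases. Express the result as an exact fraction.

M(8) = -424/3 kN·m

Load 1 — uniform load w=7 kN/m over full span:
  M_1 = -w(L-x)²/2 = -7·(12-8)²/2 = -56 kN·m
Load 2 — triangular load w₀=12 kN/m (0→w₀ over full span):
  M_2 = w₀Lx/2 - w₀L²/3 - w₀x³/(6L) = 12·12·8/2 - 12·12²/3 - 12·8³/(6·12) = -256/3 kN·m
Load 3 — applied couple M₀=9 kN·m at a=24/5 m (b=L-a=36/5):
  M_3 = 0  [x>a] = 0 kN·m
Load 4 — applied couple M₀=13 kN·m at a=36/5 m (b=L-a=24/5):
  M_4 = 0  [x>a] = 0 kN·m
Superposition: M = Σ M_i = -424/3 kN·m ≈ -141.333333 kN·m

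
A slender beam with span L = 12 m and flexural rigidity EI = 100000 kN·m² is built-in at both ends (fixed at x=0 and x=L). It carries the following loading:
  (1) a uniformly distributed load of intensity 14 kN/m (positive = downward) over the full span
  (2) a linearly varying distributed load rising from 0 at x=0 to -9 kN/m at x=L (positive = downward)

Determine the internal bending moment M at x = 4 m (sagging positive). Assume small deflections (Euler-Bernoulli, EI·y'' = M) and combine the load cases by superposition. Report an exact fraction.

M(4) = 212/5 kN·m

Load 1 — uniform load w=14 kN/m over full span:
  M_1 = wLx/2 - wL²/12 - wx²/2 = 14·12·4/2 - 14·12²/12 - 14·4²/2 = 56 kN·m
Load 2 — triangular load w₀=-9 kN/m (0→w₀ over full span):
  M_2 = 3w₀Lx/20 - w₀L²/30 - w₀x³/(6L) = 3·(-9)·12·4/20 - (-9)·12²/30 - (-9)·4³/(6·12) = -68/5 kN·m
Superposition: M = Σ M_i = 212/5 kN·m ≈ 42.400000 kN·m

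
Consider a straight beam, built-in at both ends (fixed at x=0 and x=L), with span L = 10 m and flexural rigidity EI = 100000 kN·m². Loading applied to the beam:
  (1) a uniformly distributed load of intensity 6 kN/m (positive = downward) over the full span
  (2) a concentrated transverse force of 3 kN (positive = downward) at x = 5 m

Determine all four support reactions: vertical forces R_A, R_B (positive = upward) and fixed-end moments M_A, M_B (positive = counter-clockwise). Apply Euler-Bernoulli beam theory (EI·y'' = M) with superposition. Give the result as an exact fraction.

R_A = 63/2 kN, M_A = 215/4 kN·m, R_B = 63/2 kN, M_B = -215/4 kN·m

Load 1 — uniform load w=6 kN/m over full span:
  R_A = wL/2 = 6·10/2 = 30 kN
  M_A = wL²/12 = 6·10²/12 = 50 kN·m
  R_B = wL/2 = 6·10/2 = 30 kN
  M_B = -wL²/12 = -6·10²/12 = -50 kN·m
Load 2 — point force P=3 kN at a=5 m (b=L-a=5):
  R_A = Pb²(3a+b)/L³ = 3·5²·(3·5+5)/10³ = 3/2 kN
  M_A = Pab²/L² = 3·5·5²/10² = 15/4 kN·m
  R_B = Pa²(a+3b)/L³ = 3·5²·(5+3·5)/10³ = 3/2 kN
  M_B = -Pa²b/L² = -3·5²·5/10² = -15/4 kN·m
Superposition: R_A = 63/2 kN, M_A = 215/4 kN·m, R_B = 63/2 kN, M_B = -215/4 kN·m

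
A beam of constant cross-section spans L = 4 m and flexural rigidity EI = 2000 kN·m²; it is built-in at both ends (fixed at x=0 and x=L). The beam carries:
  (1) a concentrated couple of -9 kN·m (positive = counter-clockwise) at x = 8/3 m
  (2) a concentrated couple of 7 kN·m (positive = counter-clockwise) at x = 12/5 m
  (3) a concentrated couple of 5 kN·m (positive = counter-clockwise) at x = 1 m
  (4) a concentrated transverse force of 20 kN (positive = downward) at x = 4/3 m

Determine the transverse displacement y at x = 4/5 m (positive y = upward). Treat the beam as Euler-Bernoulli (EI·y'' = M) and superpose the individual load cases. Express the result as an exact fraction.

Load 1 — applied couple M₀=-9 kN·m at a=8/3 m (b=L-a=4/3):
  y_1 = (R_Ax³/6 - M_Ax²/2)/EI  [x≤a] with R_A=-3, M_A=-3 = ((-3)·(4/5)³/6 - (-3)·(4/5)²/2)/2000 = 11/31250 m
Load 2 — applied couple M₀=7 kN·m at a=12/5 m (b=L-a=8/5):
  y_2 = (R_Ax³/6 - M_Ax²/2)/EI  [x≤a] with R_A=63/25, M_A=56/25 = ((63/25)·(4/5)³/6 - (56/25)·(4/5)²/2)/2000 = -98/390625 m
Load 3 — applied couple M₀=5 kN·m at a=1 m (b=L-a=3):
  y_3 = (R_Ax³/6 - M_Ax²/2)/EI  [x≤a] with R_A=45/32, M_A=-15/16 = ((45/32)·(4/5)³/6 - (-15/16)·(4/5)²/2)/2000 = 21/100000 m
Load 4 — point force P=20 kN at a=4/3 m (b=L-a=8/3):
  y_4 = -Pb²x²(3aL-(3a+b)x)/(6L³EI)  [x≤a] = -20·(8/3)²·(4/5)²·(3·(4/3)·4-(3·(4/3)+(8/3))·(4/5))/(6·4³·2000) = -64/50625 m
Superposition: y = Σ y_i = -964991/1012500000 m ≈ -0.000953 m

y(4/5) = -964991/1012500000 m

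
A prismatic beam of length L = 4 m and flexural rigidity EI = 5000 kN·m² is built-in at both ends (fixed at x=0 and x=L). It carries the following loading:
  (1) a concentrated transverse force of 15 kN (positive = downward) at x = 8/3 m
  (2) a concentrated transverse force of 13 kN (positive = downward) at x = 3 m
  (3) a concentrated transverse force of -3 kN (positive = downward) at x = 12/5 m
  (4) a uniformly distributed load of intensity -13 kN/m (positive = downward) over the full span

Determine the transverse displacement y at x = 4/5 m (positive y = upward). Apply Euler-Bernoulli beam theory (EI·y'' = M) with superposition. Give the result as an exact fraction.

y(4/5) = 1798333/4218750000 m

Load 1 — point force P=15 kN at a=8/3 m (b=L-a=4/3):
  y_1 = -Pb²x²(3aL-(3a+b)x)/(6L³EI)  [x≤a] = -15·(4/3)²·(4/5)²·(3·(8/3)·4-(3·(8/3)+(4/3))·(4/5))/(6·4³·5000) = -92/421875 m
Load 2 — point force P=13 kN at a=3 m (b=L-a=1):
  y_2 = -Pb²x²(3aL-(3a+b)x)/(6L³EI)  [x≤a] = -13·1²·(4/5)²·(3·3·4-(3·3+1)·(4/5))/(6·4³·5000) = -91/750000 m
Load 3 — point force P=-3 kN at a=12/5 m (b=L-a=8/5):
  y_3 = -Pb²x²(3aL-(3a+b)x)/(6L³EI)  [x≤a] = -(-3)·(8/5)²·(4/5)²·(3·(12/5)·4-(3·(12/5)+(8/5))·(4/5))/(6·4³·5000) = 544/9765625 m
Load 4 — uniform load w=-13 kN/m over full span:
  y_4 = -wx²(L-x)²/(24EI) = -(-13)·(4/5)²·(4-(4/5))²/(24·5000) = 832/1171875 m
Superposition: y = Σ y_i = 1798333/4218750000 m ≈ 0.000426 m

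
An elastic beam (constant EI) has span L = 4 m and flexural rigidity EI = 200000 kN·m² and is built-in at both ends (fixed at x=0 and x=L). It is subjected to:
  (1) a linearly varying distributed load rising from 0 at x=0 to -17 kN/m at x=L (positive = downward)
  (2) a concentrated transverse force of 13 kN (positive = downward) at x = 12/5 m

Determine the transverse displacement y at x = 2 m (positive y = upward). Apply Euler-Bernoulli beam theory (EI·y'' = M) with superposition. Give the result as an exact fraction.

Load 1 — triangular load w₀=-17 kN/m (0→w₀ over full span):
  y_1 = -w₀x²(L-x)²(x+2L)/(120LEI) = -(-17)·2²·(4-2)²·(2+2·4)/(120·4·200000) = 17/600000 m
Load 2 — point force P=13 kN at a=12/5 m (b=L-a=8/5):
  y_2 = -Pb²x²(3aL-(3a+b)x)/(6L³EI)  [x≤a] = -13·(8/5)²·2²·(3·(12/5)·4-(3·(12/5)+(8/5))·2)/(6·4³·200000) = -91/4687500 m
Superposition: y = Σ y_i = 223/25000000 m ≈ 0.000009 m

y(2) = 223/25000000 m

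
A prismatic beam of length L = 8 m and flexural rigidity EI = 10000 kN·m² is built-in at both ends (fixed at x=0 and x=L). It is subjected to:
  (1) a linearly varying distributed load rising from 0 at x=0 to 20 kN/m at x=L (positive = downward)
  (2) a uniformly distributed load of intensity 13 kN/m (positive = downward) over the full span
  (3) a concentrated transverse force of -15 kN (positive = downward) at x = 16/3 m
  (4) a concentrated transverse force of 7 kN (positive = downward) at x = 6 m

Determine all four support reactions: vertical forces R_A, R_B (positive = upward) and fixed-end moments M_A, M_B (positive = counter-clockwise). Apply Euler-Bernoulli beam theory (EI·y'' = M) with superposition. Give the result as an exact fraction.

Load 1 — triangular load w₀=20 kN/m (0→w₀ over full span):
  R_A = 3w₀L/20 = 3·20·8/20 = 24 kN
  M_A = w₀L²/30 = 20·8²/30 = 128/3 kN·m
  R_B = 7w₀L/20 = 7·20·8/20 = 56 kN
  M_B = -w₀L²/20 = -20·8²/20 = -64 kN·m
Load 2 — uniform load w=13 kN/m over full span:
  R_A = wL/2 = 13·8/2 = 52 kN
  M_A = wL²/12 = 13·8²/12 = 208/3 kN·m
  R_B = wL/2 = 13·8/2 = 52 kN
  M_B = -wL²/12 = -13·8²/12 = -208/3 kN·m
Load 3 — point force P=-15 kN at a=16/3 m (b=L-a=8/3):
  R_A = Pb²(3a+b)/L³ = (-15)·(8/3)²·(3·(16/3)+(8/3))/8³ = -35/9 kN
  M_A = Pab²/L² = (-15)·(16/3)·(8/3)²/8² = -80/9 kN·m
  R_B = Pa²(a+3b)/L³ = (-15)·(16/3)²·((16/3)+3·(8/3))/8³ = -100/9 kN
  M_B = -Pa²b/L² = -(-15)·(16/3)²·(8/3)/8² = 160/9 kN·m
Load 4 — point force P=7 kN at a=6 m (b=L-a=2):
  R_A = Pb²(3a+b)/L³ = 7·2²·(3·6+2)/8³ = 35/32 kN
  M_A = Pab²/L² = 7·6·2²/8² = 21/8 kN·m
  R_B = Pa²(a+3b)/L³ = 7·6²·(6+3·2)/8³ = 189/32 kN
  M_B = -Pa²b/L² = -7·6²·2/8² = -63/8 kN·m
Superposition: R_A = 21083/288 kN, M_A = 7613/72 kN·m, R_B = 29605/288 kN, M_B = -8887/72 kN·m

R_A = 21083/288 kN, M_A = 7613/72 kN·m, R_B = 29605/288 kN, M_B = -8887/72 kN·m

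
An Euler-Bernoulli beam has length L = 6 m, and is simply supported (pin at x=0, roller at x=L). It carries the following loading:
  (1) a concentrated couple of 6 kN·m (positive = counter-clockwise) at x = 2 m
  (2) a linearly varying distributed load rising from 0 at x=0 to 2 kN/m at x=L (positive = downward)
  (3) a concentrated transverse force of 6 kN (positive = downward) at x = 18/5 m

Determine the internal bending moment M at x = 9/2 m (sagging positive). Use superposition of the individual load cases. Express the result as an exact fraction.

Load 1 — applied couple M₀=6 kN·m at a=2 m (b=L-a=4):
  M_1 = M₀x/L - M₀  [x>a] = 6·(9/2)/6 - 6 = -3/2 kN·m
Load 2 — triangular load w₀=2 kN/m (0→w₀ over full span):
  M_2 = w₀Lx/6 - w₀x³/(6L) = 2·6·(9/2)/6 - 2·(9/2)³/(6·6) = 63/16 kN·m
Load 3 — point force P=6 kN at a=18/5 m (b=L-a=12/5):
  M_3 = Pa(L-x)/L  [x>a] = 6·(18/5)·(6-(9/2))/6 = 27/5 kN·m
Superposition: M = Σ M_i = 627/80 kN·m ≈ 7.837500 kN·m

M(9/2) = 627/80 kN·m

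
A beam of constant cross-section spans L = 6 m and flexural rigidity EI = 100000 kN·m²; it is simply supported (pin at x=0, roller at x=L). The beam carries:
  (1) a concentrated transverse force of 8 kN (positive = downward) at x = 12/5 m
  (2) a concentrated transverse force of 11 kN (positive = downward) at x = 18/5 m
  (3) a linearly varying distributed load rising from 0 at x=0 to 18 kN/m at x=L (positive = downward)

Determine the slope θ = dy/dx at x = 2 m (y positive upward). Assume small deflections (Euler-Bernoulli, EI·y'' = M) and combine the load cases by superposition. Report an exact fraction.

θ(2) = -997/1562500 rad

Load 1 — point force P=8 kN at a=12/5 m (b=L-a=18/5):
  θ_1 = -Pb(L²-b²-3x²)/(6LEI)  [x≤a] = -8·(18/5)·(6²-(18/5)²-3·2²)/(6·6·100000) = -69/781250 rad
Load 2 — point force P=11 kN at a=18/5 m (b=L-a=12/5):
  θ_2 = -Pb(L²-b²-3x²)/(6LEI)  [x≤a] = -11·(12/5)·(6²-(12/5)²-3·2²)/(6·6·100000) = -209/1562500 rad
Load 3 — triangular load w₀=18 kN/m (0→w₀ over full span):
  θ_3 = -w₀(7L⁴-30L²x²+15x⁴)/(360LEI) = -18·(7·6⁴-30·6²·2²+15·2⁴)/(360·6·100000) = -13/31250 rad
Superposition: θ = Σ θ_i = -997/1562500 rad ≈ -0.000638 rad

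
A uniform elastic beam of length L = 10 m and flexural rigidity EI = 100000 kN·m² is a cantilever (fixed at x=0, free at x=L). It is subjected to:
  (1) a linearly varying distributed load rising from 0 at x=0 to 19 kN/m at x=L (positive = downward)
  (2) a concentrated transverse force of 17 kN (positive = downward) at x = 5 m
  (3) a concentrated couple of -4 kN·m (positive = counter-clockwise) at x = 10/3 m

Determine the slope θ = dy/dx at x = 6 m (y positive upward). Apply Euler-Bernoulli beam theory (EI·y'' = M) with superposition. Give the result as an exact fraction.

θ(6) = -72553/3000000 rad

Load 1 — triangular load w₀=19 kN/m (0→w₀ over full span):
  θ_1 = (w₀Lx²/4-w₀L²x/3-w₀x⁴/(24L))/EI = (19·10·6²/4-19·10²·6/3-19·6⁴/(24·10))/100000 = -10963/500000 rad
Load 2 — point force P=17 kN at a=5 m (b=L-a=5):
  θ_2 = -Pa²/(2EI)  [x>a] = -17·5²/(2·100000) = -17/8000 rad
Load 3 — applied couple M₀=-4 kN·m at a=10/3 m (b=L-a=20/3):
  θ_3 = M₀a/EI  [x>a] = (-4)·(10/3)/100000 = -1/7500 rad
Superposition: θ = Σ θ_i = -72553/3000000 rad ≈ -0.024184 rad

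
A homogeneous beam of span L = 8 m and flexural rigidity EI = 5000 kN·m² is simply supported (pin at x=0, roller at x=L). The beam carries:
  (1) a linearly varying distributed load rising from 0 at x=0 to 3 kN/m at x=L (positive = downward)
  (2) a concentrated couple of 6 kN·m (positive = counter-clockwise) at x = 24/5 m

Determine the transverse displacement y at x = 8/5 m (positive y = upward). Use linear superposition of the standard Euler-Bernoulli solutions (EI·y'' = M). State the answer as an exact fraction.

y(8/5) = -100064/9765625 m

Load 1 — triangular load w₀=3 kN/m (0→w₀ over full span):
  y_1 = -w₀x(7L⁴-10L²x²+3x⁴)/(360LEI) = -3·(8/5)·(7·8⁴-10·8²·(8/5)²+3·(8/5)⁴)/(360·8·5000) = -88064/9765625 m
Load 2 — applied couple M₀=6 kN·m at a=24/5 m (b=L-a=16/5):
  y_2 = (M₀x³/(6L)+C₁x)/EI  [x≤a] with C₁=M₀(3b²-L²)/(6L)=-104/25 = (6·(8/5)³/(6·8)+(-104/25)·(8/5))/5000 = -96/78125 m
Superposition: y = Σ y_i = -100064/9765625 m ≈ -0.010247 m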